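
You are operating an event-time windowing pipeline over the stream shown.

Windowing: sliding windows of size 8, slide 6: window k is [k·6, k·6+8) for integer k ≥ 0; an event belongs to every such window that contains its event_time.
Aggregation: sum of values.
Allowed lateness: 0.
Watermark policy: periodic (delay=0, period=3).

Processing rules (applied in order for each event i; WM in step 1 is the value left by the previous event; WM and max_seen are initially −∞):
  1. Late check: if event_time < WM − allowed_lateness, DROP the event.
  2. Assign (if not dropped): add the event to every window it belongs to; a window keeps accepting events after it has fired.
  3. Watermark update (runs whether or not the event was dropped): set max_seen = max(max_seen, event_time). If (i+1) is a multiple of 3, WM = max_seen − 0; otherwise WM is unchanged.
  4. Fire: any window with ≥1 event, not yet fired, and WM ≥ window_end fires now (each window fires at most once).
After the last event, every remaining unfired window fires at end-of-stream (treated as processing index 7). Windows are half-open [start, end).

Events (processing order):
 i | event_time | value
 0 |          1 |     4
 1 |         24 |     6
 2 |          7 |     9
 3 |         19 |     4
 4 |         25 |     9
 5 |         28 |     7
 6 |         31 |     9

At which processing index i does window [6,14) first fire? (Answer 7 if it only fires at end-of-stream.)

2

i=0 t=1 v=4: → [0,8); WM=−∞
i=1 t=24 v=6: → [24,32),[18,26); WM=−∞
i=2 t=7 v=9: → [6,14),[0,8); WM=24; [0,8) fires=13 [6,14) fires=9
i=3 t=19 v=4: DROP (t<24-0); WM=24
i=4 t=25 v=9: → [24,32),[18,26); WM=24
i=5 t=28 v=7: → [24,32); WM=28; [18,26) fires=15
i=6 t=31 v=9: → [30,38),[24,32); WM=28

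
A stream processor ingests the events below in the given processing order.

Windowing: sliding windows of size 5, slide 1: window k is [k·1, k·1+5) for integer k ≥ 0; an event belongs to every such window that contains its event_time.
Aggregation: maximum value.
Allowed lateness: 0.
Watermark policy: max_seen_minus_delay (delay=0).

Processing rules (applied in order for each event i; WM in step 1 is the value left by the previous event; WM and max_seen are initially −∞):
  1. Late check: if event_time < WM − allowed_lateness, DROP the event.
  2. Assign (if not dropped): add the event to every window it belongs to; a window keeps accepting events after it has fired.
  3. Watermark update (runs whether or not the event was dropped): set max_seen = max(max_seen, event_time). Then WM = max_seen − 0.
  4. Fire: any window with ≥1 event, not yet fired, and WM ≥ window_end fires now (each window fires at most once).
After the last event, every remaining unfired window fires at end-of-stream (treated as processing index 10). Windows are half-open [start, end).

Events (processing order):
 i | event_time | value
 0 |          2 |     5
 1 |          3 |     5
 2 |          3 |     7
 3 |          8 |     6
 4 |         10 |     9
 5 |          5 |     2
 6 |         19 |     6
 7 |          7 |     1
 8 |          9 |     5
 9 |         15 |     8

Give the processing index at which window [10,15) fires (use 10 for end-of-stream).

6

i=0 t=2 v=5: → [2,7),[1,6),[0,5); WM=2
i=1 t=3 v=5: → [3,8),[2,7),[1,6),[0,5); WM=3
i=2 t=3 v=7: → [3,8),[2,7),[1,6),[0,5); WM=3
i=3 t=8 v=6: → [8,13),[7,12),[6,11),[5,10),[4,9); WM=8; [0,5) fires=7 [1,6) fires=7 [2,7) fires=7 [3,8) fires=7
i=4 t=10 v=9: → [10,15),[9,14),[8,13),[7,12),[6,11); WM=10; [4,9) fires=6 [5,10) fires=6
i=5 t=5 v=2: DROP (t<10-0); WM=10
i=6 t=19 v=6: → [19,24),[18,23),[17,22),[16,21),[15,20); WM=19; [6,11) fires=9 [7,12) fires=9 [8,13) fires=9 [9,14) fires=9 [10,15) fires=9
i=7 t=7 v=1: DROP (t<19-0); WM=19
i=8 t=9 v=5: DROP (t<19-0); WM=19
i=9 t=15 v=8: DROP (t<19-0); WM=19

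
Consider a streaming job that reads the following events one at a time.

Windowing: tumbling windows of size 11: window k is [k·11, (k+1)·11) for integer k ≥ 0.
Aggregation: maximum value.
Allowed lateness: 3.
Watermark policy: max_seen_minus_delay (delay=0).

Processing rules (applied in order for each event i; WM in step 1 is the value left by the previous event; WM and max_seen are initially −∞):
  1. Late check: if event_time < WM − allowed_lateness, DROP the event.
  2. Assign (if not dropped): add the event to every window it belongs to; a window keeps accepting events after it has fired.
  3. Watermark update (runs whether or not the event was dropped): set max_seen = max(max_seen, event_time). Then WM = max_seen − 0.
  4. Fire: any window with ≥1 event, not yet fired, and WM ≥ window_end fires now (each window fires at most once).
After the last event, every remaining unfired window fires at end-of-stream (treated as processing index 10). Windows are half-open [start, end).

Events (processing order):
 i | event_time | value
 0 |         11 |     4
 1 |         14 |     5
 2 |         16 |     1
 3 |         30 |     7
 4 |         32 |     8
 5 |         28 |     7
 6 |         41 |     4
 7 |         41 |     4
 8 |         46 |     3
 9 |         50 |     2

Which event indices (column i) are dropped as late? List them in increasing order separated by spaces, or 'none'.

5

i=0 t=11 v=4: → [11,22); WM=11
i=1 t=14 v=5: → [11,22); WM=14
i=2 t=16 v=1: → [11,22); WM=16
i=3 t=30 v=7: → [22,33); WM=30; [11,22) fires=5
i=4 t=32 v=8: → [22,33); WM=32
i=5 t=28 v=7: DROP (t<32-3); WM=32
i=6 t=41 v=4: → [33,44); WM=41; [22,33) fires=8
i=7 t=41 v=4: → [33,44); WM=41
i=8 t=46 v=3: → [44,55); WM=46; [33,44) fires=4
i=9 t=50 v=2: → [44,55); WM=50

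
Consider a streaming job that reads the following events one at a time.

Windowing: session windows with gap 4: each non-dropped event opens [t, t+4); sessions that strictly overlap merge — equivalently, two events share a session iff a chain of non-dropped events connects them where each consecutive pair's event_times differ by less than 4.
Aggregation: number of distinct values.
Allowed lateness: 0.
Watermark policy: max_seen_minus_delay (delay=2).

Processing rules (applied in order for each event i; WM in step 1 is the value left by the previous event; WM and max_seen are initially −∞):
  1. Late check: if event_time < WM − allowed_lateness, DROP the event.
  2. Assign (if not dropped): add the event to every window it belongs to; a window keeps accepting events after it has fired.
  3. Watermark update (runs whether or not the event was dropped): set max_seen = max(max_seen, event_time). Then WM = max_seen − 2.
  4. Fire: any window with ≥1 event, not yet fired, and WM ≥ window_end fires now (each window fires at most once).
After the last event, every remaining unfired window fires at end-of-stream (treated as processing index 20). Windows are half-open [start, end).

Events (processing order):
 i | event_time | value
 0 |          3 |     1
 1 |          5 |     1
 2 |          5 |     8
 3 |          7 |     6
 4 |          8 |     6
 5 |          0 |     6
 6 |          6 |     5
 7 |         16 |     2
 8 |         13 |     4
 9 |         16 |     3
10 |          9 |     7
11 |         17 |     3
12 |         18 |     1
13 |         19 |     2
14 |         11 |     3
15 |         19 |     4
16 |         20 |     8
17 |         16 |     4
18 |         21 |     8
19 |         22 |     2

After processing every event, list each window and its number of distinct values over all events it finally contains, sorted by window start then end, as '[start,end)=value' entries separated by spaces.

[3,12)=4 [16,26)=5

i=0 t=3 v=1: → [3,7); WM=1
i=1 t=5 v=1: → [3,9); WM=3
i=2 t=5 v=8: → [3,9); WM=3
i=3 t=7 v=6: → [3,11); WM=5
i=4 t=8 v=6: → [3,12); WM=6
i=5 t=0 v=6: DROP (t<6-0); WM=6
i=6 t=6 v=5: → [3,12); WM=6
i=7 t=16 v=2: → [16,20); WM=14
i=8 t=13 v=4: DROP (t<14-0); WM=14
i=9 t=16 v=3: → [16,20); WM=14
i=10 t=9 v=7: DROP (t<14-0); WM=14
i=11 t=17 v=3: → [16,21); WM=15
i=12 t=18 v=1: → [16,22); WM=16
i=13 t=19 v=2: → [16,23); WM=17
i=14 t=11 v=3: DROP (t<17-0); WM=17
i=15 t=19 v=4: → [16,23); WM=17
i=16 t=20 v=8: → [16,24); WM=18
i=17 t=16 v=4: DROP (t<18-0); WM=18
i=18 t=21 v=8: → [16,25); WM=19
i=19 t=22 v=2: → [16,26); WM=20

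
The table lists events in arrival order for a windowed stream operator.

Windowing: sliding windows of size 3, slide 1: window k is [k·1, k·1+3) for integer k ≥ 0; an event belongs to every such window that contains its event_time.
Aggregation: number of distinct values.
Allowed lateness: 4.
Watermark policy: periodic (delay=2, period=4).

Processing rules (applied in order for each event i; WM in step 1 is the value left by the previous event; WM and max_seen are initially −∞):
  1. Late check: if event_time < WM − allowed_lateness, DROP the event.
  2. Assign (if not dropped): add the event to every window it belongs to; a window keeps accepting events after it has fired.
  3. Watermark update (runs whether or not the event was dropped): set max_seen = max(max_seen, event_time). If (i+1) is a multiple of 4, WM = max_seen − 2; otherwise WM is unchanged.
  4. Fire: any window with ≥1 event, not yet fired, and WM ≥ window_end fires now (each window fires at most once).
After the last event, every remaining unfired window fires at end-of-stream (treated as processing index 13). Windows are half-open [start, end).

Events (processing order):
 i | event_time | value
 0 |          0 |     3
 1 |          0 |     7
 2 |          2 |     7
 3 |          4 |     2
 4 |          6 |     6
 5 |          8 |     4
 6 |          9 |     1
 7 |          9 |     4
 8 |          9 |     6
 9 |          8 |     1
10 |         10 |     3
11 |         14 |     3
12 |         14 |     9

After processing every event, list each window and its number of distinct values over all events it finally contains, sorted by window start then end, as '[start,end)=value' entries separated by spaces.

[0,3)=2 [1,4)=1 [2,5)=2 [3,6)=1 [4,7)=2 [5,8)=1 [6,9)=3 [7,10)=3 [8,11)=4 [9,12)=4 [10,13)=1 [12,15)=2 [13,16)=2 [14,17)=2

i=0 t=0 v=3: → [0,3); WM=−∞
i=1 t=0 v=7: → [0,3); WM=−∞
i=2 t=2 v=7: → [2,5),[1,4),[0,3); WM=−∞
i=3 t=4 v=2: → [4,7),[3,6),[2,5); WM=2
i=4 t=6 v=6: → [6,9),[5,8),[4,7); WM=2
i=5 t=8 v=4: → [8,11),[7,10),[6,9); WM=2
i=6 t=9 v=1: → [9,12),[8,11),[7,10); WM=2
i=7 t=9 v=4: → [9,12),[8,11),[7,10); WM=7; [0,3) fires=2 [1,4) fires=1 [2,5) fires=2 [3,6) fires=1 [4,7) fires=2
i=8 t=9 v=6: → [9,12),[8,11),[7,10); WM=7
i=9 t=8 v=1: → [8,11),[7,10),[6,9); WM=7
i=10 t=10 v=3: → [10,13),[9,12),[8,11); WM=7
i=11 t=14 v=3: → [14,17),[13,16),[12,15); WM=12; [5,8) fires=1 [6,9) fires=3 [7,10) fires=3 [8,11) fires=4 [9,12) fires=4
i=12 t=14 v=9: → [14,17),[13,16),[12,15); WM=12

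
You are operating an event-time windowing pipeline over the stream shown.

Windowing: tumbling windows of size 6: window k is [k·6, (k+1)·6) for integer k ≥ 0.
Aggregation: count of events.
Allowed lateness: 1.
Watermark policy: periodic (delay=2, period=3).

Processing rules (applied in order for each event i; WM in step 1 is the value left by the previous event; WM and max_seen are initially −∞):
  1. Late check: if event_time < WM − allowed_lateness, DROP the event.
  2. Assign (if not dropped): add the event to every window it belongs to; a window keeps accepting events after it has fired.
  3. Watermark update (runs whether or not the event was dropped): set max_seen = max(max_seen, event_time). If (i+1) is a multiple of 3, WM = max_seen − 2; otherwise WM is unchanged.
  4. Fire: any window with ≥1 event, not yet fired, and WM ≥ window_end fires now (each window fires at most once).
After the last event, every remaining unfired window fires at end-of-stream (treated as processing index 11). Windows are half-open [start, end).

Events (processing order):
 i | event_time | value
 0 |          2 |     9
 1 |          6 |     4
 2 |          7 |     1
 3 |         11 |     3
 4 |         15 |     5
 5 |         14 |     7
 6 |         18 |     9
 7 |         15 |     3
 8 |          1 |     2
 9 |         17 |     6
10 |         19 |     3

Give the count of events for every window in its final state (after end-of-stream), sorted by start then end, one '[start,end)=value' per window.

[0,6)=1 [6,12)=3 [12,18)=4 [18,24)=2

i=0 t=2 v=9: → [0,6); WM=−∞
i=1 t=6 v=4: → [6,12); WM=−∞
i=2 t=7 v=1: → [6,12); WM=5
i=3 t=11 v=3: → [6,12); WM=5
i=4 t=15 v=5: → [12,18); WM=5
i=5 t=14 v=7: → [12,18); WM=13; [0,6) fires=1 [6,12) fires=3
i=6 t=18 v=9: → [18,24); WM=13
i=7 t=15 v=3: → [12,18); WM=13
i=8 t=1 v=2: DROP (t<13-1); WM=16
i=9 t=17 v=6: → [12,18); WM=16
i=10 t=19 v=3: → [18,24); WM=16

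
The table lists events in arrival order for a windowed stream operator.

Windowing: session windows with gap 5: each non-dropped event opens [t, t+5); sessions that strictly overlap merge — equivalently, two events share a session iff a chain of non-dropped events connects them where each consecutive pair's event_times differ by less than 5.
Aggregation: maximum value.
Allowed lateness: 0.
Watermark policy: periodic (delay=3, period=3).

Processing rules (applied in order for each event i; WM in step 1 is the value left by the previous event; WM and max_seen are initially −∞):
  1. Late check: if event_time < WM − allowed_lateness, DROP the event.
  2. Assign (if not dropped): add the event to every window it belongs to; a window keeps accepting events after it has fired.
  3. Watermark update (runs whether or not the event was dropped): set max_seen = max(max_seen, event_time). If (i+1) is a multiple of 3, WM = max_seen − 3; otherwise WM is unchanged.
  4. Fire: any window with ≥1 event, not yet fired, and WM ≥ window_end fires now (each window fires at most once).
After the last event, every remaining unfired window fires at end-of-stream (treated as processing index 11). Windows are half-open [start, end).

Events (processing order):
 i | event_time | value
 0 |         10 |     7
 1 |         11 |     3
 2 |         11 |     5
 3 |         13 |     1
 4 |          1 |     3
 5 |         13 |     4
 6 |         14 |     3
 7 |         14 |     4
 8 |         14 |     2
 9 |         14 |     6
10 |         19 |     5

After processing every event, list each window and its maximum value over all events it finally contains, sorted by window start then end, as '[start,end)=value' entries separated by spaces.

i=0 t=10 v=7: → [10,15); WM=−∞
i=1 t=11 v=3: → [10,16); WM=−∞
i=2 t=11 v=5: → [10,16); WM=8
i=3 t=13 v=1: → [10,18); WM=8
i=4 t=1 v=3: DROP (t<8-0); WM=8
i=5 t=13 v=4: → [10,18); WM=10
i=6 t=14 v=3: → [10,19); WM=10
i=7 t=14 v=4: → [10,19); WM=10
i=8 t=14 v=2: → [10,19); WM=11
i=9 t=14 v=6: → [10,19); WM=11
i=10 t=19 v=5: → [19,24); WM=11

[10,19)=7 [19,24)=5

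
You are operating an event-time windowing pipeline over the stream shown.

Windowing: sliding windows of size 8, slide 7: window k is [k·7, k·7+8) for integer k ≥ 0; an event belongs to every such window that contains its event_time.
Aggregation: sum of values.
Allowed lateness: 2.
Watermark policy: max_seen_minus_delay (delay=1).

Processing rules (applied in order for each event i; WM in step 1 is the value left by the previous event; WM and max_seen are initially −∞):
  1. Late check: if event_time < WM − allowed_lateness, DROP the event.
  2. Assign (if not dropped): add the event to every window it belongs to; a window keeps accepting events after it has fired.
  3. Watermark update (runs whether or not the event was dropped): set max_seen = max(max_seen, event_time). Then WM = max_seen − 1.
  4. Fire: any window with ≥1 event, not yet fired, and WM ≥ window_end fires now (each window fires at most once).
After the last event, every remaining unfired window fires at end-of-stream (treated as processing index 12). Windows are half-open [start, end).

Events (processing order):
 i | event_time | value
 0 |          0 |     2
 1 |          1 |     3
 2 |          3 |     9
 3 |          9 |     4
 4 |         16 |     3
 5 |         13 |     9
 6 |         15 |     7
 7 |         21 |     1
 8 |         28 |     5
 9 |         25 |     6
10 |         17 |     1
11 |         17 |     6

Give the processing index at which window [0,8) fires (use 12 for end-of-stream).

3

i=0 t=0 v=2: → [0,8); WM=-1
i=1 t=1 v=3: → [0,8); WM=0
i=2 t=3 v=9: → [0,8); WM=2
i=3 t=9 v=4: → [7,15); WM=8; [0,8) fires=14
i=4 t=16 v=3: → [14,22); WM=15; [7,15) fires=4
i=5 t=13 v=9: → [7,15); WM=15
i=6 t=15 v=7: → [14,22); WM=15
i=7 t=21 v=1: → [21,29),[14,22); WM=20
i=8 t=28 v=5: → [28,36),[21,29); WM=27; [14,22) fires=11
i=9 t=25 v=6: → [21,29); WM=27
i=10 t=17 v=1: DROP (t<27-2); WM=27
i=11 t=17 v=6: DROP (t<27-2); WM=27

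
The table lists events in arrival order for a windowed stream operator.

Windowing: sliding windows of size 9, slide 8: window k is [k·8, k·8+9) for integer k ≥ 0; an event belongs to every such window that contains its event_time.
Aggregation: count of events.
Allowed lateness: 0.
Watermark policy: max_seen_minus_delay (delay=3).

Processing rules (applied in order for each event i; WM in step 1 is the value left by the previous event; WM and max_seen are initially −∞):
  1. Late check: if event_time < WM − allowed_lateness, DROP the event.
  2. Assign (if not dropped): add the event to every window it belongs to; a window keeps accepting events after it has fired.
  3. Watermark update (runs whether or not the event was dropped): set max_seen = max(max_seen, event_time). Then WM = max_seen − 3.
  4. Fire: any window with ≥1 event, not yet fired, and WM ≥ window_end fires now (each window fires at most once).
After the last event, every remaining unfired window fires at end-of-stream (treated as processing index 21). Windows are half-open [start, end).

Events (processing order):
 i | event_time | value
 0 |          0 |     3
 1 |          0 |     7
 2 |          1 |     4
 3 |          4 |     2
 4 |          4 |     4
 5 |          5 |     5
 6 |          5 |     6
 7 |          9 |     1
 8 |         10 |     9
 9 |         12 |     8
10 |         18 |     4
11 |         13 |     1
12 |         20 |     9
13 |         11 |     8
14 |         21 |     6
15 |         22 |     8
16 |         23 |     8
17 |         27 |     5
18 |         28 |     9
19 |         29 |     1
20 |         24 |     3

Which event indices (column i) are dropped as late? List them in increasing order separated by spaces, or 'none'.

11 13 20

i=0 t=0 v=3: → [0,9); WM=-3
i=1 t=0 v=7: → [0,9); WM=-3
i=2 t=1 v=4: → [0,9); WM=-2
i=3 t=4 v=2: → [0,9); WM=1
i=4 t=4 v=4: → [0,9); WM=1
i=5 t=5 v=5: → [0,9); WM=2
i=6 t=5 v=6: → [0,9); WM=2
i=7 t=9 v=1: → [8,17); WM=6
i=8 t=10 v=9: → [8,17); WM=7
i=9 t=12 v=8: → [8,17); WM=9; [0,9) fires=7
i=10 t=18 v=4: → [16,25); WM=15
i=11 t=13 v=1: DROP (t<15-0); WM=15
i=12 t=20 v=9: → [16,25); WM=17; [8,17) fires=3
i=13 t=11 v=8: DROP (t<17-0); WM=17
i=14 t=21 v=6: → [16,25); WM=18
i=15 t=22 v=8: → [16,25); WM=19
i=16 t=23 v=8: → [16,25); WM=20
i=17 t=27 v=5: → [24,33); WM=24
i=18 t=28 v=9: → [24,33); WM=25; [16,25) fires=5
i=19 t=29 v=1: → [24,33); WM=26
i=20 t=24 v=3: DROP (t<26-0); WM=26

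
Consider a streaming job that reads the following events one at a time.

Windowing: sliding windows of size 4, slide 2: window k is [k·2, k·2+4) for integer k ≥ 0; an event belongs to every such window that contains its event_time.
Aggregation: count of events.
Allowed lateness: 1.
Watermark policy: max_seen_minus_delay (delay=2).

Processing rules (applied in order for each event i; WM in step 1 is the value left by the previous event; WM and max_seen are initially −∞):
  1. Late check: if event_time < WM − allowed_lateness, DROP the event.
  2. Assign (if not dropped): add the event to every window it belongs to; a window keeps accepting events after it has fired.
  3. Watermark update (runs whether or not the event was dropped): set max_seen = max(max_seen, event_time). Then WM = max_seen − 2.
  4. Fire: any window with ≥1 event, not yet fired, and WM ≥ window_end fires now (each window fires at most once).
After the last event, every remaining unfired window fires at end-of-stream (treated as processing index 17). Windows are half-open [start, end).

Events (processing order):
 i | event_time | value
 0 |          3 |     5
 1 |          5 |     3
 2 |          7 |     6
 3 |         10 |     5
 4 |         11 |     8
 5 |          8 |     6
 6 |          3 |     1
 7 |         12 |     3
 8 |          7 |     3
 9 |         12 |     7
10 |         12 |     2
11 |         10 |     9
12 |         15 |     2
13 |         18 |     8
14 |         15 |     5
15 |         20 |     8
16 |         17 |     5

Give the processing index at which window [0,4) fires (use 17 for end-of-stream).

2

i=0 t=3 v=5: → [2,6),[0,4); WM=1
i=1 t=5 v=3: → [4,8),[2,6); WM=3
i=2 t=7 v=6: → [6,10),[4,8); WM=5; [0,4) fires=1
i=3 t=10 v=5: → [10,14),[8,12); WM=8; [2,6) fires=2 [4,8) fires=2
i=4 t=11 v=8: → [10,14),[8,12); WM=9
i=5 t=8 v=6: → [8,12),[6,10); WM=9
i=6 t=3 v=1: DROP (t<9-1); WM=9
i=7 t=12 v=3: → [12,16),[10,14); WM=10; [6,10) fires=2
i=8 t=7 v=3: DROP (t<10-1); WM=10
i=9 t=12 v=7: → [12,16),[10,14); WM=10
i=10 t=12 v=2: → [12,16),[10,14); WM=10
i=11 t=10 v=9: → [10,14),[8,12); WM=10
i=12 t=15 v=2: → [14,18),[12,16); WM=13; [8,12) fires=4
i=13 t=18 v=8: → [18,22),[16,20); WM=16; [10,14) fires=6 [12,16) fires=4
i=14 t=15 v=5: → [14,18),[12,16); WM=16
i=15 t=20 v=8: → [20,24),[18,22); WM=18; [14,18) fires=2
i=16 t=17 v=5: → [16,20),[14,18); WM=18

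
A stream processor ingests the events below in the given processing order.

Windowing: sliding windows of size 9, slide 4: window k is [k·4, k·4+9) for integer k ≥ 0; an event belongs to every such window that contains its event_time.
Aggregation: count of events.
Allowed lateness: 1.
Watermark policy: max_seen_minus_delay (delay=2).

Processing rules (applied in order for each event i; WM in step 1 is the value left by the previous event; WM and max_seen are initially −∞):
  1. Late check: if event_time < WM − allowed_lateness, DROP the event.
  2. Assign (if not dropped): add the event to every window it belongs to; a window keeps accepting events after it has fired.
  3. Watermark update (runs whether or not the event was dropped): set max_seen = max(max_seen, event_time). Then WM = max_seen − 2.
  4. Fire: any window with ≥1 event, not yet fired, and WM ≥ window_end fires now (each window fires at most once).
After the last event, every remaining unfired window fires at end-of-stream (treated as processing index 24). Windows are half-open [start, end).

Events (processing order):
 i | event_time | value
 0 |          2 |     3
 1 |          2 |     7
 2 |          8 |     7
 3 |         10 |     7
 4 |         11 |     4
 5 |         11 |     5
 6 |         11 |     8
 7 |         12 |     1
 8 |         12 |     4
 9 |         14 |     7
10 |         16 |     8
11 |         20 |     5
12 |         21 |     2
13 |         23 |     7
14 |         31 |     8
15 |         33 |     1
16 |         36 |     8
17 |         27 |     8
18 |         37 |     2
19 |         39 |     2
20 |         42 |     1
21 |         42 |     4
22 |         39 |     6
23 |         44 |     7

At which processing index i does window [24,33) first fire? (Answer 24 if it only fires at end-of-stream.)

16

i=0 t=2 v=3: → [0,9); WM=0
i=1 t=2 v=7: → [0,9); WM=0
i=2 t=8 v=7: → [8,17),[4,13),[0,9); WM=6
i=3 t=10 v=7: → [8,17),[4,13); WM=8
i=4 t=11 v=4: → [8,17),[4,13); WM=9; [0,9) fires=3
i=5 t=11 v=5: → [8,17),[4,13); WM=9
i=6 t=11 v=8: → [8,17),[4,13); WM=9
i=7 t=12 v=1: → [12,21),[8,17),[4,13); WM=10
i=8 t=12 v=4: → [12,21),[8,17),[4,13); WM=10
i=9 t=14 v=7: → [12,21),[8,17); WM=12
i=10 t=16 v=8: → [16,25),[12,21),[8,17); WM=14; [4,13) fires=7
i=11 t=20 v=5: → [20,29),[16,25),[12,21); WM=18; [8,17) fires=9
i=12 t=21 v=2: → [20,29),[16,25); WM=19
i=13 t=23 v=7: → [20,29),[16,25); WM=21; [12,21) fires=5
i=14 t=31 v=8: → [28,37),[24,33); WM=29; [16,25) fires=4 [20,29) fires=3
i=15 t=33 v=1: → [32,41),[28,37); WM=31
i=16 t=36 v=8: → [36,45),[32,41),[28,37); WM=34; [24,33) fires=1
i=17 t=27 v=8: DROP (t<34-1); WM=34
i=18 t=37 v=2: → [36,45),[32,41); WM=35
i=19 t=39 v=2: → [36,45),[32,41); WM=37; [28,37) fires=3
i=20 t=42 v=1: → [40,49),[36,45); WM=40
i=21 t=42 v=4: → [40,49),[36,45); WM=40
i=22 t=39 v=6: → [36,45),[32,41); WM=40
i=23 t=44 v=7: → [44,53),[40,49),[36,45); WM=42; [32,41) fires=5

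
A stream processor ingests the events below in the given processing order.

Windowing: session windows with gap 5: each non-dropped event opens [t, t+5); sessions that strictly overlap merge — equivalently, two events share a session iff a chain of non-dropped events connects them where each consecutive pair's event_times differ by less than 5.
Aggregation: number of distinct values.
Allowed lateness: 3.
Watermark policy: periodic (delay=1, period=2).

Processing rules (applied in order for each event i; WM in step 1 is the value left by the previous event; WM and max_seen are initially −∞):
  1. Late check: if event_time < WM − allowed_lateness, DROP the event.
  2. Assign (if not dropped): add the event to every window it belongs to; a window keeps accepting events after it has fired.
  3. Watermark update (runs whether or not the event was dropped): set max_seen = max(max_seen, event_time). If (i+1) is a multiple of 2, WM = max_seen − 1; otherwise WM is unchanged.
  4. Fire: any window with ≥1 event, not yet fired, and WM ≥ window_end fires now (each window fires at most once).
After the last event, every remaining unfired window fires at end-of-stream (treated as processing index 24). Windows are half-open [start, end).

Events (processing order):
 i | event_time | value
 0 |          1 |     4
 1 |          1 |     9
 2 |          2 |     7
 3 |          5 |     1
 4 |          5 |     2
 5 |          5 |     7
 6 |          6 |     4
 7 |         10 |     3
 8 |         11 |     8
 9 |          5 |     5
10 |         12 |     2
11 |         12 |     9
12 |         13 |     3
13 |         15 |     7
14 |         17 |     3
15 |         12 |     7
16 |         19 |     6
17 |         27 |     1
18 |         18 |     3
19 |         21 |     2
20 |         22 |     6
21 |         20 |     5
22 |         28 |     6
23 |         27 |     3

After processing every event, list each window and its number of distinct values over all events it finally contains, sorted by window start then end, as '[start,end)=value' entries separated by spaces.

[1,24)=8 [27,33)=3

i=0 t=1 v=4: → [1,6); WM=−∞
i=1 t=1 v=9: → [1,6); WM=0
i=2 t=2 v=7: → [1,7); WM=0
i=3 t=5 v=1: → [1,10); WM=4
i=4 t=5 v=2: → [1,10); WM=4
i=5 t=5 v=7: → [1,10); WM=4
i=6 t=6 v=4: → [1,11); WM=4
i=7 t=10 v=3: → [1,15); WM=9
i=8 t=11 v=8: → [1,16); WM=9
i=9 t=5 v=5: DROP (t<9-3); WM=10
i=10 t=12 v=2: → [1,17); WM=10
i=11 t=12 v=9: → [1,17); WM=11
i=12 t=13 v=3: → [1,18); WM=11
i=13 t=15 v=7: → [1,20); WM=14
i=14 t=17 v=3: → [1,22); WM=14
i=15 t=12 v=7: → [1,22); WM=16
i=16 t=19 v=6: → [1,24); WM=16
i=17 t=27 v=1: → [27,32); WM=26
i=18 t=18 v=3: DROP (t<26-3); WM=26
i=19 t=21 v=2: DROP (t<26-3); WM=26
i=20 t=22 v=6: DROP (t<26-3); WM=26
i=21 t=20 v=5: DROP (t<26-3); WM=26
i=22 t=28 v=6: → [27,33); WM=26
i=23 t=27 v=3: → [27,33); WM=27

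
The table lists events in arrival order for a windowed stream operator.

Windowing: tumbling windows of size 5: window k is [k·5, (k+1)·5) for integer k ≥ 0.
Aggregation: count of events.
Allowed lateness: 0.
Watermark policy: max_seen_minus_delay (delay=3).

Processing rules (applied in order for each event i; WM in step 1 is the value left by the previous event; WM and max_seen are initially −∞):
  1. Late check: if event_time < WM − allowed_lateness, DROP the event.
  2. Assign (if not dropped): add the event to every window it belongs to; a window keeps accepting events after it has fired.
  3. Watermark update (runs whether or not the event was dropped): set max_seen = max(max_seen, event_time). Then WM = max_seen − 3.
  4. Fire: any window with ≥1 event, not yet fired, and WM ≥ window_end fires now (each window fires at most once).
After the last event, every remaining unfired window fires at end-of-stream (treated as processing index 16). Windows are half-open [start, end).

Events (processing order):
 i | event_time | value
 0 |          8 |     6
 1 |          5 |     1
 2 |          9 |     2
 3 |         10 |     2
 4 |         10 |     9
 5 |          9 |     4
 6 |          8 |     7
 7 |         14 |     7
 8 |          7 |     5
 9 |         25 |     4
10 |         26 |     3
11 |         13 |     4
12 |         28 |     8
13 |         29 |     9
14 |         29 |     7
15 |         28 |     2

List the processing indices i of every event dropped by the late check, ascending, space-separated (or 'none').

8 11

i=0 t=8 v=6: → [5,10); WM=5
i=1 t=5 v=1: → [5,10); WM=5
i=2 t=9 v=2: → [5,10); WM=6
i=3 t=10 v=2: → [10,15); WM=7
i=4 t=10 v=9: → [10,15); WM=7
i=5 t=9 v=4: → [5,10); WM=7
i=6 t=8 v=7: → [5,10); WM=7
i=7 t=14 v=7: → [10,15); WM=11; [5,10) fires=5
i=8 t=7 v=5: DROP (t<11-0); WM=11
i=9 t=25 v=4: → [25,30); WM=22; [10,15) fires=3
i=10 t=26 v=3: → [25,30); WM=23
i=11 t=13 v=4: DROP (t<23-0); WM=23
i=12 t=28 v=8: → [25,30); WM=25
i=13 t=29 v=9: → [25,30); WM=26
i=14 t=29 v=7: → [25,30); WM=26
i=15 t=28 v=2: → [25,30); WM=26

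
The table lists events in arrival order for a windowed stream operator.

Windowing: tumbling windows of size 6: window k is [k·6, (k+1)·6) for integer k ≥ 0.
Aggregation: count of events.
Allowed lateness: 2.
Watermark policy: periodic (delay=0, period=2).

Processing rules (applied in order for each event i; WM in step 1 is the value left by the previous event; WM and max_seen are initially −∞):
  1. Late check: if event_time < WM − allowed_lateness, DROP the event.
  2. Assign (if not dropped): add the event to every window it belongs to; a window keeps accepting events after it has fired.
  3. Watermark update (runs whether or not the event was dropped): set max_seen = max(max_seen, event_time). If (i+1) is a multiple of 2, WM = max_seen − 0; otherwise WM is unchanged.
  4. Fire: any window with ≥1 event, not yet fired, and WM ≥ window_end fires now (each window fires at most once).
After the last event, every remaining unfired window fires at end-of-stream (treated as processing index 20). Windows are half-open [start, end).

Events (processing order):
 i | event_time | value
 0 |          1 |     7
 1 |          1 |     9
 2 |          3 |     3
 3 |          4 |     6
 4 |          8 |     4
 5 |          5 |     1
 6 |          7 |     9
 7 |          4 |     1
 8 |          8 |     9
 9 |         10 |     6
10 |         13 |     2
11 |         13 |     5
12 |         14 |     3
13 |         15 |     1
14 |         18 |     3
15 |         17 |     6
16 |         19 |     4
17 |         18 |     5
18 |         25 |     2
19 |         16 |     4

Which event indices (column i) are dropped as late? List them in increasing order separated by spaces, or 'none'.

7 19

i=0 t=1 v=7: → [0,6); WM=−∞
i=1 t=1 v=9: → [0,6); WM=1
i=2 t=3 v=3: → [0,6); WM=1
i=3 t=4 v=6: → [0,6); WM=4
i=4 t=8 v=4: → [6,12); WM=4
i=5 t=5 v=1: → [0,6); WM=8; [0,6) fires=5
i=6 t=7 v=9: → [6,12); WM=8
i=7 t=4 v=1: DROP (t<8-2); WM=8
i=8 t=8 v=9: → [6,12); WM=8
i=9 t=10 v=6: → [6,12); WM=10
i=10 t=13 v=2: → [12,18); WM=10
i=11 t=13 v=5: → [12,18); WM=13; [6,12) fires=4
i=12 t=14 v=3: → [12,18); WM=13
i=13 t=15 v=1: → [12,18); WM=15
i=14 t=18 v=3: → [18,24); WM=15
i=15 t=17 v=6: → [12,18); WM=18; [12,18) fires=5
i=16 t=19 v=4: → [18,24); WM=18
i=17 t=18 v=5: → [18,24); WM=19
i=18 t=25 v=2: → [24,30); WM=19
i=19 t=16 v=4: DROP (t<19-2); WM=25; [18,24) fires=3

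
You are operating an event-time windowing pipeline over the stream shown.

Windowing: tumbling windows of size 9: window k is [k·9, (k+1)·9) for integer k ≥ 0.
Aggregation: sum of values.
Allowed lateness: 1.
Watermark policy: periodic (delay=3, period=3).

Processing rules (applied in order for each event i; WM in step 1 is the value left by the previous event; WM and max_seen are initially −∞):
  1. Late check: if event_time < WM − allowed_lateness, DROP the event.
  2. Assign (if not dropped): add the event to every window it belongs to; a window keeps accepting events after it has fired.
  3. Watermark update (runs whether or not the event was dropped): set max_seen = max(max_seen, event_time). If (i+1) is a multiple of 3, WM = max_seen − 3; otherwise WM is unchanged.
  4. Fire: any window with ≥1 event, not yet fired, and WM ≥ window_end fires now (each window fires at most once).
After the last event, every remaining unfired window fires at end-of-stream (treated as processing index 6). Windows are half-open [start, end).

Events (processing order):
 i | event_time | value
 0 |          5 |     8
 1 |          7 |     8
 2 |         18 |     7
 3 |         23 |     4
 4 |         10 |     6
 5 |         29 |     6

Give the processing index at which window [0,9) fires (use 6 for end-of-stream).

2

i=0 t=5 v=8: → [0,9); WM=−∞
i=1 t=7 v=8: → [0,9); WM=−∞
i=2 t=18 v=7: → [18,27); WM=15; [0,9) fires=16
i=3 t=23 v=4: → [18,27); WM=15
i=4 t=10 v=6: DROP (t<15-1); WM=15
i=5 t=29 v=6: → [27,36); WM=26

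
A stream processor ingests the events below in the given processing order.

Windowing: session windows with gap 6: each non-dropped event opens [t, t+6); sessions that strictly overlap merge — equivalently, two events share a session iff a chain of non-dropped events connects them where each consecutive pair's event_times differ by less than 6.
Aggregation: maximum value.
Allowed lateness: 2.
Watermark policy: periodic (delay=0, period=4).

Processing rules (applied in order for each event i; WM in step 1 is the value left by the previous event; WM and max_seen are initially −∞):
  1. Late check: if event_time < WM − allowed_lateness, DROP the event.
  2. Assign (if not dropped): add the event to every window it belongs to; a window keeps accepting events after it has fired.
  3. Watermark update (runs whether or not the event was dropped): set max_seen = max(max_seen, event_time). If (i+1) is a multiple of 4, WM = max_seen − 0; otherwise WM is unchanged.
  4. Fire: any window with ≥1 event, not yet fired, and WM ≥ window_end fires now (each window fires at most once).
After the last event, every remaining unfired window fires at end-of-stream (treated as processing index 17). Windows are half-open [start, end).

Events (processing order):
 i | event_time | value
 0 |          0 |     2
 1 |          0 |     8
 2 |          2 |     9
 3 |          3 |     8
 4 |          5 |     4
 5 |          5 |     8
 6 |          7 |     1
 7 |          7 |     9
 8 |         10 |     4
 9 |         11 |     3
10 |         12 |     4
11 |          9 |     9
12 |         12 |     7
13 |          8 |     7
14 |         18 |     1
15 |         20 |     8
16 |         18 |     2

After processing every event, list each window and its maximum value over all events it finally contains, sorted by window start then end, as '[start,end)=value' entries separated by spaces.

[0,18)=9 [18,26)=8

i=0 t=0 v=2: → [0,6); WM=−∞
i=1 t=0 v=8: → [0,6); WM=−∞
i=2 t=2 v=9: → [0,8); WM=−∞
i=3 t=3 v=8: → [0,9); WM=3
i=4 t=5 v=4: → [0,11); WM=3
i=5 t=5 v=8: → [0,11); WM=3
i=6 t=7 v=1: → [0,13); WM=3
i=7 t=7 v=9: → [0,13); WM=7
i=8 t=10 v=4: → [0,16); WM=7
i=9 t=11 v=3: → [0,17); WM=7
i=10 t=12 v=4: → [0,18); WM=7
i=11 t=9 v=9: → [0,18); WM=12
i=12 t=12 v=7: → [0,18); WM=12
i=13 t=8 v=7: DROP (t<12-2); WM=12
i=14 t=18 v=1: → [18,24); WM=12
i=15 t=20 v=8: → [18,26); WM=20
i=16 t=18 v=2: → [18,26); WM=20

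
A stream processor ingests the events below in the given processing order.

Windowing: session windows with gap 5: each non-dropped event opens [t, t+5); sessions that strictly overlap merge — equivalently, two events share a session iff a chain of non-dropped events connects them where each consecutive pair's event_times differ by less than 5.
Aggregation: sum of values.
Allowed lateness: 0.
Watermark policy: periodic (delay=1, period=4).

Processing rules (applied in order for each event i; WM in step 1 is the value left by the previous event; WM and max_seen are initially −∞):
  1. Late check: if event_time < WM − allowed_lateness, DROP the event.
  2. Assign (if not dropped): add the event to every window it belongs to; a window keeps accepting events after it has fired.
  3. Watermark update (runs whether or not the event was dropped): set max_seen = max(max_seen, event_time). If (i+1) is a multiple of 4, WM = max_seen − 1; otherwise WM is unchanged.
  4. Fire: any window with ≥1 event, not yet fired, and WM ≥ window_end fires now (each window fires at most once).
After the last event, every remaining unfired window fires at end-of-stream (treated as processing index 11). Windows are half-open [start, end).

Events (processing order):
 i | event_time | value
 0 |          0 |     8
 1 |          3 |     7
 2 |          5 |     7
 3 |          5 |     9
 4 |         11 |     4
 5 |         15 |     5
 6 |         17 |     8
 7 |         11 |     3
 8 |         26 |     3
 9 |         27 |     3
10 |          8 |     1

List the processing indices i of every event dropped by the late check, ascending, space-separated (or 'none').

10

i=0 t=0 v=8: → [0,5); WM=−∞
i=1 t=3 v=7: → [0,8); WM=−∞
i=2 t=5 v=7: → [0,10); WM=−∞
i=3 t=5 v=9: → [0,10); WM=4
i=4 t=11 v=4: → [11,16); WM=4
i=5 t=15 v=5: → [11,20); WM=4
i=6 t=17 v=8: → [11,22); WM=4
i=7 t=11 v=3: → [11,22); WM=16
i=8 t=26 v=3: → [26,31); WM=16
i=9 t=27 v=3: → [26,32); WM=16
i=10 t=8 v=1: DROP (t<16-0); WM=16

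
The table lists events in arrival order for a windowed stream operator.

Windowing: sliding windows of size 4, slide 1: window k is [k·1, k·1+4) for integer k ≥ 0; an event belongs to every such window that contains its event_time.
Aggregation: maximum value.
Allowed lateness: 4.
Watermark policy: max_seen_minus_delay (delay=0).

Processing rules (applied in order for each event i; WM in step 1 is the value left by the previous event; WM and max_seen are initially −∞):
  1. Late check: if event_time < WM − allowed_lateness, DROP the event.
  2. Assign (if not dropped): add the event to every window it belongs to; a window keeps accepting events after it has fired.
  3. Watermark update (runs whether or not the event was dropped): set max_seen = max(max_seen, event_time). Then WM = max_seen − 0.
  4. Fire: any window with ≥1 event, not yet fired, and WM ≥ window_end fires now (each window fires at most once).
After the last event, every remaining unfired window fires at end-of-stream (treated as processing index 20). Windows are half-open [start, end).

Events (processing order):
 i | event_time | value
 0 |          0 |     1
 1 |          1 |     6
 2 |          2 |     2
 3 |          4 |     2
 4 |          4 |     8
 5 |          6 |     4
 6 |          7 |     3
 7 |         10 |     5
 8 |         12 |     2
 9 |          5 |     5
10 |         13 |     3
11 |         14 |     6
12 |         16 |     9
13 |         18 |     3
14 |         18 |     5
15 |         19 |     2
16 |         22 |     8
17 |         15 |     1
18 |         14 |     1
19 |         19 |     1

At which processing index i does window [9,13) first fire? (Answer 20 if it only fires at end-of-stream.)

10

i=0 t=0 v=1: → [0,4); WM=0
i=1 t=1 v=6: → [1,5),[0,4); WM=1
i=2 t=2 v=2: → [2,6),[1,5),[0,4); WM=2
i=3 t=4 v=2: → [4,8),[3,7),[2,6),[1,5); WM=4; [0,4) fires=6
i=4 t=4 v=8: → [4,8),[3,7),[2,6),[1,5); WM=4
i=5 t=6 v=4: → [6,10),[5,9),[4,8),[3,7); WM=6; [1,5) fires=8 [2,6) fires=8
i=6 t=7 v=3: → [7,11),[6,10),[5,9),[4,8); WM=7; [3,7) fires=8
i=7 t=10 v=5: → [10,14),[9,13),[8,12),[7,11); WM=10; [4,8) fires=8 [5,9) fires=4 [6,10) fires=4
i=8 t=12 v=2: → [12,16),[11,15),[10,14),[9,13); WM=12; [7,11) fires=5 [8,12) fires=5
i=9 t=5 v=5: DROP (t<12-4); WM=12
i=10 t=13 v=3: → [13,17),[12,16),[11,15),[10,14); WM=13; [9,13) fires=5
i=11 t=14 v=6: → [14,18),[13,17),[12,16),[11,15); WM=14; [10,14) fires=5
i=12 t=16 v=9: → [16,20),[15,19),[14,18),[13,17); WM=16; [11,15) fires=6 [12,16) fires=6
i=13 t=18 v=3: → [18,22),[17,21),[16,20),[15,19); WM=18; [13,17) fires=9 [14,18) fires=9
i=14 t=18 v=5: → [18,22),[17,21),[16,20),[15,19); WM=18
i=15 t=19 v=2: → [19,23),[18,22),[17,21),[16,20); WM=19; [15,19) fires=9
i=16 t=22 v=8: → [22,26),[21,25),[20,24),[19,23); WM=22; [16,20) fires=9 [17,21) fires=5 [18,22) fires=5
i=17 t=15 v=1: DROP (t<22-4); WM=22
i=18 t=14 v=1: DROP (t<22-4); WM=22
i=19 t=19 v=1: → [19,23),[18,22),[17,21),[16,20); WM=22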